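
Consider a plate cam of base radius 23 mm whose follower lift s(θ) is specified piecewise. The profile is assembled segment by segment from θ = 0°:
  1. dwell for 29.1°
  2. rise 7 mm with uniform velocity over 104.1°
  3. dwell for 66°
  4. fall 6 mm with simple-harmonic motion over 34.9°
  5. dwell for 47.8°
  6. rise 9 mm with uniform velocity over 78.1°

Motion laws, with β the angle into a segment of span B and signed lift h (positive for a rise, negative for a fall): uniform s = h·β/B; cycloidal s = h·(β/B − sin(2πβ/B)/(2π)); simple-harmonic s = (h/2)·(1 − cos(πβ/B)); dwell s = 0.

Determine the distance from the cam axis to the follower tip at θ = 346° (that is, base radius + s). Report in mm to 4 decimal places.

seg 1 [0°–29.1°] dwell: s stays 0.0000
seg 2 [29.1°–133.2°] uniform, h=7: full span → s += 7 → s = 7.0000
seg 3 [133.2°–199.2°] dwell: s stays 7.0000
seg 4 [199.2°–234.1°] simple-harmonic, h=-6: full span → s += -6 → s = 1.0000
seg 5 [234.1°–281.9°] dwell: s stays 1.0000
seg 6 [281.9°–360°] uniform, h=9: θ=346° here. β=64.1, B=78.1. 9·64.1/78.1 = 7.3867 → s = 8.3867
radial distance = base radius + s = 23 + 8.3867 = 31.3867

31.3867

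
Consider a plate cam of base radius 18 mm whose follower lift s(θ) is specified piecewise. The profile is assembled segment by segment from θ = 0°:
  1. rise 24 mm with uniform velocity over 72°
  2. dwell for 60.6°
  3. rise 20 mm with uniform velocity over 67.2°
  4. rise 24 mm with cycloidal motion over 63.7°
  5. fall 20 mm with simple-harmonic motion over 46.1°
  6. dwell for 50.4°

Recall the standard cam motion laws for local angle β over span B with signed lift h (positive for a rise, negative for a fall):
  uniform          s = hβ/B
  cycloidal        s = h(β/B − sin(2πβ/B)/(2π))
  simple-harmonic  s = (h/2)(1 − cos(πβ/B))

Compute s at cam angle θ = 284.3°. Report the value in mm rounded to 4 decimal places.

seg 1 [0°–72°] uniform, h=24: full span → s += 24 → s = 24.0000
seg 2 [72°–132.6°] dwell: s stays 24.0000
seg 3 [132.6°–199.8°] uniform, h=20: full span → s += 20 → s = 44.0000
seg 4 [199.8°–263.5°] cycloidal, h=24: full span → s += 24 → s = 68.0000
seg 5 [263.5°–309.6°] simple-harmonic, h=-20: θ=284.3° here. β=20.8, B=46.1. -20/2·(1 − cos(π·0.4512)) = -8.4727 → s = 59.5273

59.5273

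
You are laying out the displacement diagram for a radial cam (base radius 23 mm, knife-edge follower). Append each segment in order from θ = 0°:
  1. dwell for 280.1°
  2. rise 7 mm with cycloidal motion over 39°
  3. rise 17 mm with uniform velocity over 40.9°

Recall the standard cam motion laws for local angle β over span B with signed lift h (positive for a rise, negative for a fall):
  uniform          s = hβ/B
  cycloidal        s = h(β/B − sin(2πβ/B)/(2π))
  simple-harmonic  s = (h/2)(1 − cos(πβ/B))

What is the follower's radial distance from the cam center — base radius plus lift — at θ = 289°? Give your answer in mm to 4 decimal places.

seg 1 [0°–280.1°] dwell: s stays 0.0000
seg 2 [280.1°–319.1°] cycloidal, h=7: θ=289° here. β=8.9, B=39. 7·(0.2282 − sin(2π·0.2282)/(2π)) = 0.4938 → s = 0.4938
radial distance = base radius + s = 23 + 0.4938 = 23.4938

23.4938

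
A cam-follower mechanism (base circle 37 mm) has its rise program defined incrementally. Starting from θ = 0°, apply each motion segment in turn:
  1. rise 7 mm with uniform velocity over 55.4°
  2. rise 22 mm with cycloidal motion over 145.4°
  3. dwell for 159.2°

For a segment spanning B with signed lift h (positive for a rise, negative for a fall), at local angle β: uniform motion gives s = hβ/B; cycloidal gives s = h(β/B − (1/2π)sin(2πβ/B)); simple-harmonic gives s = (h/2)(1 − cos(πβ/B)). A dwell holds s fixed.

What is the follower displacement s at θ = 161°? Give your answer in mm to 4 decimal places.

seg 1 [0°–55.4°] uniform, h=7: full span → s += 7 → s = 7.0000
seg 2 [55.4°–200.8°] cycloidal, h=22: θ=161° here. β=105.6, B=145.4. 22·(0.7263 − sin(2π·0.7263)/(2π)) = 19.4406 → s = 26.4406

26.4406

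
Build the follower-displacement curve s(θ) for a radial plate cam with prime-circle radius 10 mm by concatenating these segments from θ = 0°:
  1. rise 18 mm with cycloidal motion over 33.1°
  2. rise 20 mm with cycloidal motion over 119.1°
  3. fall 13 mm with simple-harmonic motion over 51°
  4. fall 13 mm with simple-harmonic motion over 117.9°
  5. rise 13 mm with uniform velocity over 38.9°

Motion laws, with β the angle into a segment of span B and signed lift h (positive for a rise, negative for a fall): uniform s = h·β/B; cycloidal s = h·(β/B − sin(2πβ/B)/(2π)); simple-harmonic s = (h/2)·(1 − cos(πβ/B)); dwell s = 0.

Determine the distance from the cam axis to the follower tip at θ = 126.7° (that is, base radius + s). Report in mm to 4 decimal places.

seg 1 [0°–33.1°] cycloidal, h=18: full span → s += 18 → s = 18.0000
seg 2 [33.1°–152.2°] cycloidal, h=20: θ=126.7° here. β=93.6, B=119.1. 20·(0.7859 − sin(2π·0.7859)/(2π)) = 18.8204 → s = 36.8204
radial distance = base radius + s = 10 + 36.8204 = 46.8204

46.8204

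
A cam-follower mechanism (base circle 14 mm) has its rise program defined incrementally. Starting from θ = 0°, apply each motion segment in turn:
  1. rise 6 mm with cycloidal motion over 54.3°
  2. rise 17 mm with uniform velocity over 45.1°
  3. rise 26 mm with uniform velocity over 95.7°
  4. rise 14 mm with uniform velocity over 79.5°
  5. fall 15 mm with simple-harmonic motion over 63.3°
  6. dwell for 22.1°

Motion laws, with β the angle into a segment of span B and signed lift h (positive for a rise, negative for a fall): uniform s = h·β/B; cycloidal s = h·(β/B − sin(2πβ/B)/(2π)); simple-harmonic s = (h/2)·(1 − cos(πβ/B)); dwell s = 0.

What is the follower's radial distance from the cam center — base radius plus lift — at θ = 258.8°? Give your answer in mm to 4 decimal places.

seg 1 [0°–54.3°] cycloidal, h=6: full span → s += 6 → s = 6.0000
seg 2 [54.3°–99.4°] uniform, h=17: full span → s += 17 → s = 23.0000
seg 3 [99.4°–195.1°] uniform, h=26: full span → s += 26 → s = 49.0000
seg 4 [195.1°–274.6°] uniform, h=14: θ=258.8° here. β=63.7, B=79.5. 14·63.7/79.5 = 11.2176 → s = 60.2176
radial distance = base radius + s = 14 + 60.2176 = 74.2176

74.2176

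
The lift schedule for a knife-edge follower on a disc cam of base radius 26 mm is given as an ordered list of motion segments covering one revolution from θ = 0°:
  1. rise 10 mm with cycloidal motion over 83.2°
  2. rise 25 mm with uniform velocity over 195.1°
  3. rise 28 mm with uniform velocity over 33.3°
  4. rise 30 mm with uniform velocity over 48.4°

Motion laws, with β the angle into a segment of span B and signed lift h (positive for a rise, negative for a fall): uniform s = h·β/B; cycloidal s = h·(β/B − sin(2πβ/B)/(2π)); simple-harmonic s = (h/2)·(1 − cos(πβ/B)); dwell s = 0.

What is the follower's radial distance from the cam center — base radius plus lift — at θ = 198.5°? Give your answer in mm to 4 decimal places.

seg 1 [0°–83.2°] cycloidal, h=10: full span → s += 10 → s = 10.0000
seg 2 [83.2°–278.3°] uniform, h=25: θ=198.5° here. β=115.3, B=195.1. 25·115.3/195.1 = 14.7745 → s = 24.7745
radial distance = base radius + s = 26 + 24.7745 = 50.7745

50.7745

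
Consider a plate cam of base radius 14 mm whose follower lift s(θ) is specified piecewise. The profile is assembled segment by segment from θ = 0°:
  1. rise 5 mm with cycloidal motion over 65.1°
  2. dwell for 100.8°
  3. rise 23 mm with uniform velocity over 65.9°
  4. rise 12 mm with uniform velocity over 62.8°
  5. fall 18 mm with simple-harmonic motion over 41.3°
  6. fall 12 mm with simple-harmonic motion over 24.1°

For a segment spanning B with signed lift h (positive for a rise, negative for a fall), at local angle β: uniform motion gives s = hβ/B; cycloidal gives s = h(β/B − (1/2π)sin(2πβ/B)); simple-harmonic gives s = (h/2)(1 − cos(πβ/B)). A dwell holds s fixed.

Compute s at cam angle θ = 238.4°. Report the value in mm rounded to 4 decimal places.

seg 1 [0°–65.1°] cycloidal, h=5: full span → s += 5 → s = 5.0000
seg 2 [65.1°–165.9°] dwell: s stays 5.0000
seg 3 [165.9°–231.8°] uniform, h=23: full span → s += 23 → s = 28.0000
seg 4 [231.8°–294.6°] uniform, h=12: θ=238.4° here. β=6.6, B=62.8. 12·6.6/62.8 = 1.2611 → s = 29.2611

29.2611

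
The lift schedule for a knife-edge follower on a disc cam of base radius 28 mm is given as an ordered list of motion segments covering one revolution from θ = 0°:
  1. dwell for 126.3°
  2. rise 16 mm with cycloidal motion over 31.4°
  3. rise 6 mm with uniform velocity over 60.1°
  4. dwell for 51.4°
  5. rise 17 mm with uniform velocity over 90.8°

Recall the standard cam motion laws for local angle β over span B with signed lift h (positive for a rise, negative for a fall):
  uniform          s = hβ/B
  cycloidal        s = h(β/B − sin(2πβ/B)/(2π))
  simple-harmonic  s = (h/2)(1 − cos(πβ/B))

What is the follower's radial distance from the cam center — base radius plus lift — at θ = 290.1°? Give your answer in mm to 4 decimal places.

seg 1 [0°–126.3°] dwell: s stays 0.0000
seg 2 [126.3°–157.7°] cycloidal, h=16: full span → s += 16 → s = 16.0000
seg 3 [157.7°–217.8°] uniform, h=6: full span → s += 6 → s = 22.0000
seg 4 [217.8°–269.2°] dwell: s stays 22.0000
seg 5 [269.2°–360°] uniform, h=17: θ=290.1° here. β=20.9, B=90.8. 17·20.9/90.8 = 3.9130 → s = 25.9130
radial distance = base radius + s = 28 + 25.9130 = 53.9130

53.9130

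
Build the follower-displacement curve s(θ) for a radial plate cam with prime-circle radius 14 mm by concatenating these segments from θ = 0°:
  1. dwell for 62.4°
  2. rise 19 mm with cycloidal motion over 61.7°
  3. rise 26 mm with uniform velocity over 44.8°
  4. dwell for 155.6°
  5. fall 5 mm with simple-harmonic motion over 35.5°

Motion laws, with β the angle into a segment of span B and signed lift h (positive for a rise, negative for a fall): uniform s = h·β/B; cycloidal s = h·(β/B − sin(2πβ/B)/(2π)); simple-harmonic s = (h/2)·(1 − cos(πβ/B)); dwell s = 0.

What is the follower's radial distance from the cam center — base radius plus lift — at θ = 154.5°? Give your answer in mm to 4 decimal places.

seg 1 [0°–62.4°] dwell: s stays 0.0000
seg 2 [62.4°–124.1°] cycloidal, h=19: full span → s += 19 → s = 19.0000
seg 3 [124.1°–168.9°] uniform, h=26: θ=154.5° here. β=30.4, B=44.8. 26·30.4/44.8 = 17.6429 → s = 36.6429
radial distance = base radius + s = 14 + 36.6429 = 50.6429

50.6429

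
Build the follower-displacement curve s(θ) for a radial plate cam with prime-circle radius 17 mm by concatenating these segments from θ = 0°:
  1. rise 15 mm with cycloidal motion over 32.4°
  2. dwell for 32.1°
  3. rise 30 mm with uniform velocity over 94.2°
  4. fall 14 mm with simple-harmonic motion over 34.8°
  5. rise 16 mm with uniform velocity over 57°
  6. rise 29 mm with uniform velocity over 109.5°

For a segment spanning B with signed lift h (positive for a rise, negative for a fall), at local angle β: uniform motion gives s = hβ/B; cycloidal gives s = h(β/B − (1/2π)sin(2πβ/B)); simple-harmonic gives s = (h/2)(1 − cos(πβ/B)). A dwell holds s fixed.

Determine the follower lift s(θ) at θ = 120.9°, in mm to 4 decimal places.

seg 1 [0°–32.4°] cycloidal, h=15: full span → s += 15 → s = 15.0000
seg 2 [32.4°–64.5°] dwell: s stays 15.0000
seg 3 [64.5°–158.7°] uniform, h=30: θ=120.9° here. β=56.4, B=94.2. 30·56.4/94.2 = 17.9618 → s = 32.9618

32.9618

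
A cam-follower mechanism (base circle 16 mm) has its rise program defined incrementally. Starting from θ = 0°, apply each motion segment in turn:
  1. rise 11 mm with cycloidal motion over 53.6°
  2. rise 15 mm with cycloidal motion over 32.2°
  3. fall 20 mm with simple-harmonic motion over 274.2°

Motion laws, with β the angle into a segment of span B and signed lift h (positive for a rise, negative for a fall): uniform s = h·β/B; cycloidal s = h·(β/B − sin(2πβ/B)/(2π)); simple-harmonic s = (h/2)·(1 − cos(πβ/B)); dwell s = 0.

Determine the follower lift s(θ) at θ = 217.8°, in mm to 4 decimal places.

seg 1 [0°–53.6°] cycloidal, h=11: full span → s += 11 → s = 11.0000
seg 2 [53.6°–85.8°] cycloidal, h=15: full span → s += 15 → s = 26.0000
seg 3 [85.8°–360°] simple-harmonic, h=-20: θ=217.8° here. β=132, B=274.2. -20/2·(1 − cos(π·0.4814)) = -9.4160 → s = 16.5840

16.5840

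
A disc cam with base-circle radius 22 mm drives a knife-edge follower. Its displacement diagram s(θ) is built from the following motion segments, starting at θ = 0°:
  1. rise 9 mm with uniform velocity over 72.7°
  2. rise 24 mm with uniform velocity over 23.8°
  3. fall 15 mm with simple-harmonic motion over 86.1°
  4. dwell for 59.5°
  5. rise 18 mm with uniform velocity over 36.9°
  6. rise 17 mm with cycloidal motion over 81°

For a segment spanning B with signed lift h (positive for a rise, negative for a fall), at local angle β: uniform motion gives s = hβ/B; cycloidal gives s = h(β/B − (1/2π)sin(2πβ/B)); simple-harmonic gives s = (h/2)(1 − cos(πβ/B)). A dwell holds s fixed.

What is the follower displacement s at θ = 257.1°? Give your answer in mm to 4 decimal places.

seg 1 [0°–72.7°] uniform, h=9: full span → s += 9 → s = 9.0000
seg 2 [72.7°–96.5°] uniform, h=24: full span → s += 24 → s = 33.0000
seg 3 [96.5°–182.6°] simple-harmonic, h=-15: full span → s += -15 → s = 18.0000
seg 4 [182.6°–242.1°] dwell: s stays 18.0000
seg 5 [242.1°–279°] uniform, h=18: θ=257.1° here. β=15, B=36.9. 18·15/36.9 = 7.3171 → s = 25.3171

25.3171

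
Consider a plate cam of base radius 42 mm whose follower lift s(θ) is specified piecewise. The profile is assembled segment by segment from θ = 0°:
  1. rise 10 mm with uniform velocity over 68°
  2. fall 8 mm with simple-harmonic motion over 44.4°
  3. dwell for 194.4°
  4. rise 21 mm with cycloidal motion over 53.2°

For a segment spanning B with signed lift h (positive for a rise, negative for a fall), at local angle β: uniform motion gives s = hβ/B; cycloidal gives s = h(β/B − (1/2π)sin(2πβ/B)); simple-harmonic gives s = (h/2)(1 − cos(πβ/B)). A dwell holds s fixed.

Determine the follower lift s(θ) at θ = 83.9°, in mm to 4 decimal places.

seg 1 [0°–68°] uniform, h=10: full span → s += 10 → s = 10.0000
seg 2 [68°–112.4°] simple-harmonic, h=-8: θ=83.9° here. β=15.9, B=44.4. -8/2·(1 − cos(π·0.3581)) = -2.2754 → s = 7.7246

7.7246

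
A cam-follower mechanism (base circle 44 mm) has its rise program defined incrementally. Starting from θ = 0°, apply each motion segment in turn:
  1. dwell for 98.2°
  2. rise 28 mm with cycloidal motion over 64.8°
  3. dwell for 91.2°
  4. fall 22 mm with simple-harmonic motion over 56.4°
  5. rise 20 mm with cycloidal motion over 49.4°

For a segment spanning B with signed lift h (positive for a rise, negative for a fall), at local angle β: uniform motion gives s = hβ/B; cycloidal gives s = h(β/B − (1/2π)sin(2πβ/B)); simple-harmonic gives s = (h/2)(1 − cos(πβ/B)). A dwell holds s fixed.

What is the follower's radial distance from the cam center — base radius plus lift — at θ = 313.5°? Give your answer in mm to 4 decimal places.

seg 1 [0°–98.2°] dwell: s stays 0.0000
seg 2 [98.2°–163°] cycloidal, h=28: full span → s += 28 → s = 28.0000
seg 3 [163°–254.2°] dwell: s stays 28.0000
seg 4 [254.2°–310.6°] simple-harmonic, h=-22: full span → s += -22 → s = 6.0000
seg 5 [310.6°–360°] cycloidal, h=20: θ=313.5° here. β=2.9, B=49.4. 20·(0.0587 − sin(2π·0.0587)/(2π)) = 0.0264 → s = 6.0264
radial distance = base radius + s = 44 + 6.0264 = 50.0264

50.0264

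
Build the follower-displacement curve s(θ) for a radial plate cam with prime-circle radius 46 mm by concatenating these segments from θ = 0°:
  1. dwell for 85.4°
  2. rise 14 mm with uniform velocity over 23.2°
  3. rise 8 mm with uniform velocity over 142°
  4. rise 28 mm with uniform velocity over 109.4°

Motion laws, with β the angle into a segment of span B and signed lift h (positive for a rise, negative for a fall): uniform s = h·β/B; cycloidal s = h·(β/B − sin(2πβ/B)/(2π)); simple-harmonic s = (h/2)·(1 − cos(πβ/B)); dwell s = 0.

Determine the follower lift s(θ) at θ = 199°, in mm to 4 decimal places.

seg 1 [0°–85.4°] dwell: s stays 0.0000
seg 2 [85.4°–108.6°] uniform, h=14: full span → s += 14 → s = 14.0000
seg 3 [108.6°–250.6°] uniform, h=8: θ=199° here. β=90.4, B=142. 8·90.4/142 = 5.0930 → s = 19.0930

19.0930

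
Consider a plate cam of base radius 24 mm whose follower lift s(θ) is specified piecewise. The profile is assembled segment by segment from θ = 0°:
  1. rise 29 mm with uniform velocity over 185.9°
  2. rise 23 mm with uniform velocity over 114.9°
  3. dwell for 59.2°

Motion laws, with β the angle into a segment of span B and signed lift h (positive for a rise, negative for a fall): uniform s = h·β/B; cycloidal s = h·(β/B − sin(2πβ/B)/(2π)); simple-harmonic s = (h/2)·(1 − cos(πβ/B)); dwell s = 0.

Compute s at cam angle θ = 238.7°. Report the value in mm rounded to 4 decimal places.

seg 1 [0°–185.9°] uniform, h=29: full span → s += 29 → s = 29.0000
seg 2 [185.9°–300.8°] uniform, h=23: θ=238.7° here. β=52.8, B=114.9. 23·52.8/114.9 = 10.5692 → s = 39.5692

39.5692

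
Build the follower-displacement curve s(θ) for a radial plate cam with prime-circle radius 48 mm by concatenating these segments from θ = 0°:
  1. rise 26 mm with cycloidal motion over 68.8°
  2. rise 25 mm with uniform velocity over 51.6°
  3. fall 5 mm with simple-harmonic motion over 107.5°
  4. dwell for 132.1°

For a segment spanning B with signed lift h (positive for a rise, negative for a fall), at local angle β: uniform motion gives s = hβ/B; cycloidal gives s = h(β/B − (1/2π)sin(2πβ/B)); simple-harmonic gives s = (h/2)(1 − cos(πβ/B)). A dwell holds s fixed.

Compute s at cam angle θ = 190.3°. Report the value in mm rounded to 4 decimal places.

seg 1 [0°–68.8°] cycloidal, h=26: full span → s += 26 → s = 26.0000
seg 2 [68.8°–120.4°] uniform, h=25: full span → s += 25 → s = 51.0000
seg 3 [120.4°–227.9°] simple-harmonic, h=-5: θ=190.3° here. β=69.9, B=107.5. -5/2·(1 − cos(π·0.6502)) = -3.6366 → s = 47.3634

47.3634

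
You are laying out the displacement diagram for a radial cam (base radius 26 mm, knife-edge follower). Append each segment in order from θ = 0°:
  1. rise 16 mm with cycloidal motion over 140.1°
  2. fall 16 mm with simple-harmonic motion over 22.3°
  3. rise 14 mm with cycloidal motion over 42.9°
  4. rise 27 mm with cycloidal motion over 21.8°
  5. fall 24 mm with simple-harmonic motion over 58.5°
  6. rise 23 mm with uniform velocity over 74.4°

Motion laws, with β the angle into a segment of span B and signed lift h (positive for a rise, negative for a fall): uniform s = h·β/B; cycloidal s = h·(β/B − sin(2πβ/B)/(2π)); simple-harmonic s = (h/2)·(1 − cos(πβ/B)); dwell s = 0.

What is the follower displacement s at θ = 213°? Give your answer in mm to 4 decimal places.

seg 1 [0°–140.1°] cycloidal, h=16: full span → s += 16 → s = 16.0000
seg 2 [140.1°–162.4°] simple-harmonic, h=-16: full span → s += -16 → s = 0.0000
seg 3 [162.4°–205.3°] cycloidal, h=14: full span → s += 14 → s = 14.0000
seg 4 [205.3°–227.1°] cycloidal, h=27: θ=213° here. β=7.7, B=21.8. 27·(0.3532 − sin(2π·0.3532)/(2π)) = 6.1119 → s = 20.1119

20.1119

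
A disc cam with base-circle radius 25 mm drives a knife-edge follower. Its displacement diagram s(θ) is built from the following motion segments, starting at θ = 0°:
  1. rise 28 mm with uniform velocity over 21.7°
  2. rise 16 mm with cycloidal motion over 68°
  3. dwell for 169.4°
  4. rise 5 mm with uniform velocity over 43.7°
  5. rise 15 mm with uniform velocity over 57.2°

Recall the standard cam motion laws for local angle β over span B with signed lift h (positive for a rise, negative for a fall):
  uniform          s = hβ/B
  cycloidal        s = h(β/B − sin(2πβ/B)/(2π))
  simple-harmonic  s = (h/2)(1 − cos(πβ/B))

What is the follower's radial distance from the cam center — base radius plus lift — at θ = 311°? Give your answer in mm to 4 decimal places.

seg 1 [0°–21.7°] uniform, h=28: full span → s += 28 → s = 28.0000
seg 2 [21.7°–89.7°] cycloidal, h=16: full span → s += 16 → s = 44.0000
seg 3 [89.7°–259.1°] dwell: s stays 44.0000
seg 4 [259.1°–302.8°] uniform, h=5: full span → s += 5 → s = 49.0000
seg 5 [302.8°–360°] uniform, h=15: θ=311° here. β=8.2, B=57.2. 15·8.2/57.2 = 2.1503 → s = 51.1503
radial distance = base radius + s = 25 + 51.1503 = 76.1503

76.1503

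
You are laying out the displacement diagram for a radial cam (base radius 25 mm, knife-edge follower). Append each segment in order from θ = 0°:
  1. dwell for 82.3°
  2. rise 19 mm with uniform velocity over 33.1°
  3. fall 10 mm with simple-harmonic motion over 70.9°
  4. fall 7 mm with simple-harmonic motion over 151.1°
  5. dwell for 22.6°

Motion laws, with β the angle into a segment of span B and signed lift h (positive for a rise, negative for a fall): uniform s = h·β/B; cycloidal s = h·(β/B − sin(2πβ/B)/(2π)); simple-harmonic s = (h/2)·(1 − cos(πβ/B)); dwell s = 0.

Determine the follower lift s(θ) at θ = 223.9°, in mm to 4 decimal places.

seg 1 [0°–82.3°] dwell: s stays 0.0000
seg 2 [82.3°–115.4°] uniform, h=19: full span → s += 19 → s = 19.0000
seg 3 [115.4°–186.3°] simple-harmonic, h=-10: full span → s += -10 → s = 9.0000
seg 4 [186.3°–337.4°] simple-harmonic, h=-7: θ=223.9° here. β=37.6, B=151.1. -7/2·(1 − cos(π·0.2488)) = -1.0161 → s = 7.9839

7.9839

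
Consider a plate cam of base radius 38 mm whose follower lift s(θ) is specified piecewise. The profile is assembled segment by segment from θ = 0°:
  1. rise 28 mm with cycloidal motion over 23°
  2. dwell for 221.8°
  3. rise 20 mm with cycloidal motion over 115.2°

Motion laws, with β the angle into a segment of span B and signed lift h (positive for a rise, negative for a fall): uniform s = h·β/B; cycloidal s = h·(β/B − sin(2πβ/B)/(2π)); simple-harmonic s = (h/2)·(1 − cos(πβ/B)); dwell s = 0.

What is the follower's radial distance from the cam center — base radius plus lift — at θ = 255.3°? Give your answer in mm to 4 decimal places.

seg 1 [0°–23°] cycloidal, h=28: full span → s += 28 → s = 28.0000
seg 2 [23°–244.8°] dwell: s stays 28.0000
seg 3 [244.8°–360°] cycloidal, h=20: θ=255.3° here. β=10.5, B=115.2. 20·(0.0911 − sin(2π·0.0911)/(2π)) = 0.0980 → s = 28.0980
radial distance = base radius + s = 38 + 28.0980 = 66.0980

66.0980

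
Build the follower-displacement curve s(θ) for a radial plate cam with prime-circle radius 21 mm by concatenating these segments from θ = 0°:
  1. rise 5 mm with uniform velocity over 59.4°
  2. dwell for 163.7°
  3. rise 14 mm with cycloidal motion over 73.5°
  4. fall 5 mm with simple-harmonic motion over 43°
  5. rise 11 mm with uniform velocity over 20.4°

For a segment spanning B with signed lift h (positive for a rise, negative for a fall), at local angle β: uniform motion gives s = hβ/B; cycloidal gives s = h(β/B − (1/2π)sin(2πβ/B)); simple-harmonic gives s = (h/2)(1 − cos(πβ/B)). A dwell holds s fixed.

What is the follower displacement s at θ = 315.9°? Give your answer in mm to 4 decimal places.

seg 1 [0°–59.4°] uniform, h=5: full span → s += 5 → s = 5.0000
seg 2 [59.4°–223.1°] dwell: s stays 5.0000
seg 3 [223.1°–296.6°] cycloidal, h=14: full span → s += 14 → s = 19.0000
seg 4 [296.6°–339.6°] simple-harmonic, h=-5: θ=315.9° here. β=19.3, B=43. -5/2·(1 − cos(π·0.4488)) = -2.0999 → s = 16.9001

16.9001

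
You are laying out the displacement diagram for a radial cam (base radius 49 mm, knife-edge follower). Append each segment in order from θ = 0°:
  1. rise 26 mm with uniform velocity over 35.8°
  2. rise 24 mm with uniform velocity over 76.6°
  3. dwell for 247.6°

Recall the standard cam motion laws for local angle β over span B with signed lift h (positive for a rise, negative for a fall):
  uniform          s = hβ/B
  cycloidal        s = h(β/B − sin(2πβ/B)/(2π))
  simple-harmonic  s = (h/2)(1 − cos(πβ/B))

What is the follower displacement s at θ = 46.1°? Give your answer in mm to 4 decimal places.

seg 1 [0°–35.8°] uniform, h=26: full span → s += 26 → s = 26.0000
seg 2 [35.8°–112.4°] uniform, h=24: θ=46.1° here. β=10.3, B=76.6. 24·10.3/76.6 = 3.2272 → s = 29.2272

29.2272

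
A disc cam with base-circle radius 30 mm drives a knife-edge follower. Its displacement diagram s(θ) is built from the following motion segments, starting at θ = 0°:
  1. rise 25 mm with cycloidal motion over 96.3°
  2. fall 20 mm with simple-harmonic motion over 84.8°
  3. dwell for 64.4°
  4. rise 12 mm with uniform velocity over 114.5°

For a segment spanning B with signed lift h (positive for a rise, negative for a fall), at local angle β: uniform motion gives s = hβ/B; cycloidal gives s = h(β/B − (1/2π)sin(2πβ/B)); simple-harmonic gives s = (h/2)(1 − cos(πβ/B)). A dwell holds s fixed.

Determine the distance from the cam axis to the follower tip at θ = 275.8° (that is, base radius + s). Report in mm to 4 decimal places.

seg 1 [0°–96.3°] cycloidal, h=25: full span → s += 25 → s = 25.0000
seg 2 [96.3°–181.1°] simple-harmonic, h=-20: full span → s += -20 → s = 5.0000
seg 3 [181.1°–245.5°] dwell: s stays 5.0000
seg 4 [245.5°–360°] uniform, h=12: θ=275.8° here. β=30.3, B=114.5. 12·30.3/114.5 = 3.1755 → s = 8.1755
radial distance = base radius + s = 30 + 8.1755 = 38.1755

38.1755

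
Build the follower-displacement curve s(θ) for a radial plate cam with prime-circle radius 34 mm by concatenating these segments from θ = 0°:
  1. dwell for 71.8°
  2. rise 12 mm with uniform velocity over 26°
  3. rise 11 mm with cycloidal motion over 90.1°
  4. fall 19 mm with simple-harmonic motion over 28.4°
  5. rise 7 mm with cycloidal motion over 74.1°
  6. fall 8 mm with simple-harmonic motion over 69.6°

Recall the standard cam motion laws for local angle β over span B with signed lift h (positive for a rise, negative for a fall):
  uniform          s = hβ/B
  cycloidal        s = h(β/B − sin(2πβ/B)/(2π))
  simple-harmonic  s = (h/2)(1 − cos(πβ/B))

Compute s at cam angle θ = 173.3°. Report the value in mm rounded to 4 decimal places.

seg 1 [0°–71.8°] dwell: s stays 0.0000
seg 2 [71.8°–97.8°] uniform, h=12: full span → s += 12 → s = 12.0000
seg 3 [97.8°–187.9°] cycloidal, h=11: θ=173.3° here. β=75.5, B=90.1. 11·(0.8380 − sin(2π·0.8380)/(2π)) = 10.7076 → s = 22.7076

22.7076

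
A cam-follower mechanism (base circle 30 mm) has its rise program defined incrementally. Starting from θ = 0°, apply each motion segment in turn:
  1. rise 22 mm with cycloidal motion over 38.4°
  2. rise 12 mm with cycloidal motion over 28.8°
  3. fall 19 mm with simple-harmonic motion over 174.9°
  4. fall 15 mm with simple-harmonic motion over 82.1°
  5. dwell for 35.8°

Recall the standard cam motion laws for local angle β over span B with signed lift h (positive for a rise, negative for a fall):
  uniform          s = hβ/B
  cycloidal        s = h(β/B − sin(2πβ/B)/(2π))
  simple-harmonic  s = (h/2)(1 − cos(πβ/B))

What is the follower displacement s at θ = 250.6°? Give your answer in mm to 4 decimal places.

seg 1 [0°–38.4°] cycloidal, h=22: full span → s += 22 → s = 22.0000
seg 2 [38.4°–67.2°] cycloidal, h=12: full span → s += 12 → s = 34.0000
seg 3 [67.2°–242.1°] simple-harmonic, h=-19: full span → s += -19 → s = 15.0000
seg 4 [242.1°–324.2°] simple-harmonic, h=-15: θ=250.6° here. β=8.5, B=82.1. -15/2·(1 − cos(π·0.1035)) = -0.3932 → s = 14.6068

14.6068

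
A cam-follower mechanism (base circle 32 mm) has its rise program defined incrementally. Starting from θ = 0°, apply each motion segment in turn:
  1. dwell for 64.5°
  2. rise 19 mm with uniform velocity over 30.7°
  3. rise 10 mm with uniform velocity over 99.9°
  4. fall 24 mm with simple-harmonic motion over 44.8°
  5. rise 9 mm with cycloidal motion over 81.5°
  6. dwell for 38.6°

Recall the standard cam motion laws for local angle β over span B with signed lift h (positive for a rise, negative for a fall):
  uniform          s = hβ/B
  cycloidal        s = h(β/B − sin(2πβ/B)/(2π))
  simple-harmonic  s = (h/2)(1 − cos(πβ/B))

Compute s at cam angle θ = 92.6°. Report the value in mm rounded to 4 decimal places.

seg 1 [0°–64.5°] dwell: s stays 0.0000
seg 2 [64.5°–95.2°] uniform, h=19: θ=92.6° here. β=28.1, B=30.7. 19·28.1/30.7 = 17.3909 → s = 17.3909

17.3909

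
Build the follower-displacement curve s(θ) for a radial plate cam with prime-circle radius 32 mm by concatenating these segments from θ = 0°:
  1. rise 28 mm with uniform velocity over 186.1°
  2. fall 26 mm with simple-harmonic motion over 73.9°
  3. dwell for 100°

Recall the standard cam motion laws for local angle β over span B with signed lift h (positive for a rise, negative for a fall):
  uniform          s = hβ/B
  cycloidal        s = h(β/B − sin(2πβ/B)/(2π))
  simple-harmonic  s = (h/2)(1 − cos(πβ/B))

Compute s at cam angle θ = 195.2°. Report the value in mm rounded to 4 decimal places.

seg 1 [0°–186.1°] uniform, h=28: full span → s += 28 → s = 28.0000
seg 2 [186.1°–260°] simple-harmonic, h=-26: θ=195.2° here. β=9.1, B=73.9. -26/2·(1 − cos(π·0.1231)) = -0.9607 → s = 27.0393

27.0393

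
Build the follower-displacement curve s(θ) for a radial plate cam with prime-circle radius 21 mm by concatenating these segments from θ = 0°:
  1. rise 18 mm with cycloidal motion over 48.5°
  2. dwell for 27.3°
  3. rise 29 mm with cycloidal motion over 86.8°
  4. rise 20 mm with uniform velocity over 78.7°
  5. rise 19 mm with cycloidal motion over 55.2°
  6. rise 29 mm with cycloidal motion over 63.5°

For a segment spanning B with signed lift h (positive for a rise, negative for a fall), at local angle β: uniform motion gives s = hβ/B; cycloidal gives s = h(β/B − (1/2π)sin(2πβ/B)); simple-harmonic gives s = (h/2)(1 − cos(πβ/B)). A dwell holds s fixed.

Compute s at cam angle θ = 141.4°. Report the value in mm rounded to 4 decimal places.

seg 1 [0°–48.5°] cycloidal, h=18: full span → s += 18 → s = 18.0000
seg 2 [48.5°–75.8°] dwell: s stays 18.0000
seg 3 [75.8°–162.6°] cycloidal, h=29: θ=141.4° here. β=65.6, B=86.8. 29·(0.7558 − sin(2π·0.7558)/(2π)) = 26.5295 → s = 44.5295

44.5295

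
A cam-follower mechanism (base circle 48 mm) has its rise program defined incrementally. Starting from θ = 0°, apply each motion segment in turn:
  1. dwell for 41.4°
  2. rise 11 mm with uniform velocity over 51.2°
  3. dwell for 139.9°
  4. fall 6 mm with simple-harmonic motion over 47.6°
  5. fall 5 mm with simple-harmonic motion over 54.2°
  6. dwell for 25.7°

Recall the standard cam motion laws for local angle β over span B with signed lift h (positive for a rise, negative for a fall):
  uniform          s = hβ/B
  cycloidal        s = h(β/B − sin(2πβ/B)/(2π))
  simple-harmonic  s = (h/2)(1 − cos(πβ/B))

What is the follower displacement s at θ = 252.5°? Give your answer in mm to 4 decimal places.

seg 1 [0°–41.4°] dwell: s stays 0.0000
seg 2 [41.4°–92.6°] uniform, h=11: full span → s += 11 → s = 11.0000
seg 3 [92.6°–232.5°] dwell: s stays 11.0000
seg 4 [232.5°–280.1°] simple-harmonic, h=-6: θ=252.5° here. β=20, B=47.6. -6/2·(1 − cos(π·0.4202)) = -2.2555 → s = 8.7445

8.7445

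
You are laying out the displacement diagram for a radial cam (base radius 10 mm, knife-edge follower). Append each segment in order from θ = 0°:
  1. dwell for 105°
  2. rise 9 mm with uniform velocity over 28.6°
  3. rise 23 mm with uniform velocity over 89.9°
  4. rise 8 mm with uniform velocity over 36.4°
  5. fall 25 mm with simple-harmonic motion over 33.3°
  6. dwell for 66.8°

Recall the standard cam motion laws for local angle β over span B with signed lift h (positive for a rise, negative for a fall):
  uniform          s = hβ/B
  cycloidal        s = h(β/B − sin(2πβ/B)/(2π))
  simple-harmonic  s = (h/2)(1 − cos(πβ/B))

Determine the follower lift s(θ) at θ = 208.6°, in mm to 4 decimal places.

seg 1 [0°–105°] dwell: s stays 0.0000
seg 2 [105°–133.6°] uniform, h=9: full span → s += 9 → s = 9.0000
seg 3 [133.6°–223.5°] uniform, h=23: θ=208.6° here. β=75, B=89.9. 23·75/89.9 = 19.1880 → s = 28.1880

28.1880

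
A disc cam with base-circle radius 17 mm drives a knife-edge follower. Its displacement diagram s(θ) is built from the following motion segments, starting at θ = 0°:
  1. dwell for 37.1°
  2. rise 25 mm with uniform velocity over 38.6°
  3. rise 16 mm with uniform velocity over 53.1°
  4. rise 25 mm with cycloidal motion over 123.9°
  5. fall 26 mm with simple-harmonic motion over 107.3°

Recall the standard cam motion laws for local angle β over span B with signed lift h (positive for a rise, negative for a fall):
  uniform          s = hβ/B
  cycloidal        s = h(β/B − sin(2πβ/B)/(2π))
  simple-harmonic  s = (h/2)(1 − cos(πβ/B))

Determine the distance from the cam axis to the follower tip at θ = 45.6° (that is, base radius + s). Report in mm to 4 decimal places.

seg 1 [0°–37.1°] dwell: s stays 0.0000
seg 2 [37.1°–75.7°] uniform, h=25: θ=45.6° here. β=8.5, B=38.6. 25·8.5/38.6 = 5.5052 → s = 5.5052
radial distance = base radius + s = 17 + 5.5052 = 22.5052

22.5052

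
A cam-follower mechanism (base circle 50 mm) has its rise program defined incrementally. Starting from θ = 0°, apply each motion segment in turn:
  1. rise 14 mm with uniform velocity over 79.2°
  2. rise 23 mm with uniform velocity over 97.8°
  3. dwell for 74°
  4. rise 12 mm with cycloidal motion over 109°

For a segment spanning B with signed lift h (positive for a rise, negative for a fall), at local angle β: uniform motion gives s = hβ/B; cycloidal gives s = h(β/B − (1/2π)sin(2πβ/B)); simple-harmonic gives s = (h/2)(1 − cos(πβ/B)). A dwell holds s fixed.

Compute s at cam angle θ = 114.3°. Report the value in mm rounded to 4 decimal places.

seg 1 [0°–79.2°] uniform, h=14: full span → s += 14 → s = 14.0000
seg 2 [79.2°–177°] uniform, h=23: θ=114.3° here. β=35.1, B=97.8. 23·35.1/97.8 = 8.2546 → s = 22.2546

22.2546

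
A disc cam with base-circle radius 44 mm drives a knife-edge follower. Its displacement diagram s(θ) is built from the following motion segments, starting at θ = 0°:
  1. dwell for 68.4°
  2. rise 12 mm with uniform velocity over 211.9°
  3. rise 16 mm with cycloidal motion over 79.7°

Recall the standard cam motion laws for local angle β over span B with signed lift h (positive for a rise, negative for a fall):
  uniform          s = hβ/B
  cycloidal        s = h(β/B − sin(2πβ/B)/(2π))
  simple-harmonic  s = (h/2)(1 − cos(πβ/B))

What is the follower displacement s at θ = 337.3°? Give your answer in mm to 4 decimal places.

seg 1 [0°–68.4°] dwell: s stays 0.0000
seg 2 [68.4°–280.3°] uniform, h=12: full span → s += 12 → s = 12.0000
seg 3 [280.3°–360°] cycloidal, h=16: θ=337.3° here. β=57, B=79.7. 16·(0.7152 − sin(2π·0.7152)/(2π)) = 13.9287 → s = 25.9287

25.9287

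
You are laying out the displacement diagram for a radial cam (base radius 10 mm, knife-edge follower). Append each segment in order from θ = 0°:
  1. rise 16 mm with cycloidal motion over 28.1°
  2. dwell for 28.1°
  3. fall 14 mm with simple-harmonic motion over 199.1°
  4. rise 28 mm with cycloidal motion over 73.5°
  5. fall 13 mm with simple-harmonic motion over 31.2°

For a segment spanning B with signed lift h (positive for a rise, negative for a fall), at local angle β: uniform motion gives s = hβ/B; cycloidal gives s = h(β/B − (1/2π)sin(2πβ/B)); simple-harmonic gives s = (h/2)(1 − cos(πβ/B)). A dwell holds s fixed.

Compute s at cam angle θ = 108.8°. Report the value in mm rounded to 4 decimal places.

seg 1 [0°–28.1°] cycloidal, h=16: full span → s += 16 → s = 16.0000
seg 2 [28.1°–56.2°] dwell: s stays 16.0000
seg 3 [56.2°–255.3°] simple-harmonic, h=-14: θ=108.8° here. β=52.6, B=199.1. -14/2·(1 − cos(π·0.2642)) = -2.2757 → s = 13.7243

13.7243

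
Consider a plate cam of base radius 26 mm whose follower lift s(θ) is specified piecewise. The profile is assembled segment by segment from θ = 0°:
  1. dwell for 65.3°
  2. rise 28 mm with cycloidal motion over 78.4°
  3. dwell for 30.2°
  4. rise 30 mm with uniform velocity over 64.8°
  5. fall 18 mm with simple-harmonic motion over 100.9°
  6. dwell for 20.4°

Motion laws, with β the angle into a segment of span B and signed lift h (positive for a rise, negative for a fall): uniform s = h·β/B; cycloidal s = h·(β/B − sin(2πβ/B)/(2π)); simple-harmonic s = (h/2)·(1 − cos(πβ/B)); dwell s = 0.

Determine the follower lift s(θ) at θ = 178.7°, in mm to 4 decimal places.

seg 1 [0°–65.3°] dwell: s stays 0.0000
seg 2 [65.3°–143.7°] cycloidal, h=28: full span → s += 28 → s = 28.0000
seg 3 [143.7°–173.9°] dwell: s stays 28.0000
seg 4 [173.9°–238.7°] uniform, h=30: θ=178.7° here. β=4.8, B=64.8. 30·4.8/64.8 = 2.2222 → s = 30.2222

30.2222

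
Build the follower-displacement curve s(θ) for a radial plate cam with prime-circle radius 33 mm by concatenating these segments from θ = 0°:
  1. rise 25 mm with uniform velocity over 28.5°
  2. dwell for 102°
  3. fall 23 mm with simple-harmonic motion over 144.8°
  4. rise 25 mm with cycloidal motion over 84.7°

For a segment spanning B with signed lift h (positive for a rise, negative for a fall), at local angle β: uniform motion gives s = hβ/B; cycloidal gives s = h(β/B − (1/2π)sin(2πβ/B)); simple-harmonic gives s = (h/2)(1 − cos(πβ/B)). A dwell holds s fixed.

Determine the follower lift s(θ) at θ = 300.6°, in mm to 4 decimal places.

seg 1 [0°–28.5°] uniform, h=25: full span → s += 25 → s = 25.0000
seg 2 [28.5°–130.5°] dwell: s stays 25.0000
seg 3 [130.5°–275.3°] simple-harmonic, h=-23: full span → s += -23 → s = 2.0000
seg 4 [275.3°–360°] cycloidal, h=25: θ=300.6° here. β=25.3, B=84.7. 25·(0.2987 − sin(2π·0.2987)/(2π)) = 3.6735 → s = 5.6735

5.6735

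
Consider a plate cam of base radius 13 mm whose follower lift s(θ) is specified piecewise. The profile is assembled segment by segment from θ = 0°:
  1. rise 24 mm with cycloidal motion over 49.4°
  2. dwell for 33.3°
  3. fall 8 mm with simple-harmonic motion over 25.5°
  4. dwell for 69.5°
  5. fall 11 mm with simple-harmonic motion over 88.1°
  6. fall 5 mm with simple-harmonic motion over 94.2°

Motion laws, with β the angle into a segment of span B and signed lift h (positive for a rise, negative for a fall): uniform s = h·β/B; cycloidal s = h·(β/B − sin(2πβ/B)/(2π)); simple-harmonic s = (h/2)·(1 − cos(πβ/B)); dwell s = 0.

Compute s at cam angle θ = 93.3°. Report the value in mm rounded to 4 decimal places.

seg 1 [0°–49.4°] cycloidal, h=24: full span → s += 24 → s = 24.0000
seg 2 [49.4°–82.7°] dwell: s stays 24.0000
seg 3 [82.7°–108.2°] simple-harmonic, h=-8: θ=93.3° here. β=10.6, B=25.5. -8/2·(1 − cos(π·0.4157)) = -2.9528 → s = 21.0472

21.0472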